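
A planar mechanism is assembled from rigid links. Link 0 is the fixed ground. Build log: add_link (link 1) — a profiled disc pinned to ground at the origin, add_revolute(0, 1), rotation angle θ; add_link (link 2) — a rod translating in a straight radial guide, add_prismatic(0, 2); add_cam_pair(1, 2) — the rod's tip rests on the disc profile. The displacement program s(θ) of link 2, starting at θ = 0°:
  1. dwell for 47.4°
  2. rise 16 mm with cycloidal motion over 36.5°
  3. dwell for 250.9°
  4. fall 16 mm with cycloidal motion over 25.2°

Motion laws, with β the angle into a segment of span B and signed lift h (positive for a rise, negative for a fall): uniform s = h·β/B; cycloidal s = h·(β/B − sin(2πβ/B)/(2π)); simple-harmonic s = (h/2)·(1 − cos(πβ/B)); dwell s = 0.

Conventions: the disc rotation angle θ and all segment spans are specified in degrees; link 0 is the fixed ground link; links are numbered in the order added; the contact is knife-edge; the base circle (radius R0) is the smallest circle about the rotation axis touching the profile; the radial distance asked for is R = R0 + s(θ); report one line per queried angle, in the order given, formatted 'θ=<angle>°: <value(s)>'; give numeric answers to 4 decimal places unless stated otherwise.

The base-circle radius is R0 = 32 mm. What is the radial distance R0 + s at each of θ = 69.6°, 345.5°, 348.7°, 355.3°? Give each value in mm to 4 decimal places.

seg 1 [0°–47.4°] dwell: s stays 0.0000
seg 2 [47.4°–83.9°] cycloidal, h=16: θ=69.6° here. β=22.2, B=36.5. 16·(0.6082 − sin(2π·0.6082)/(2π)) = 11.3326 → s = 11.3326
seg 2 [47.4°–83.9°] cycloidal, h=16: full span → s += 16 → s = 16.0000
seg 3 [83.9°–334.8°] dwell: s stays 16.0000
seg 4 [334.8°–360°] cycloidal, h=-16: θ=345.5° here. β=10.7, B=25.2. -16·(0.4246 − sin(2π·0.4246)/(2π)) = -5.6319 → s = 10.3681
seg 4 [334.8°–360°] cycloidal, h=-16: θ=348.7° here. β=13.9, B=25.2. -16·(0.5516 − sin(2π·0.5516)/(2π)) = -9.6364 → s = 6.3636
seg 4 [334.8°–360°] cycloidal, h=-16: θ=355.3° here. β=20.5, B=25.2. -16·(0.8135 − sin(2π·0.8135)/(2π)) = -15.3624 → s = 0.6376
θ=69.6°: R = R0 + s = 32 + 11.3326 = 43.3326
θ=345.5°: R = R0 + s = 32 + 10.3681 = 42.3681
θ=348.7°: R = R0 + s = 32 + 6.3636 = 38.3636
θ=355.3°: R = R0 + s = 32 + 0.6376 = 32.6376

θ=69.6°: 43.3326
θ=345.5°: 42.3681
θ=348.7°: 38.3636
θ=355.3°: 32.6376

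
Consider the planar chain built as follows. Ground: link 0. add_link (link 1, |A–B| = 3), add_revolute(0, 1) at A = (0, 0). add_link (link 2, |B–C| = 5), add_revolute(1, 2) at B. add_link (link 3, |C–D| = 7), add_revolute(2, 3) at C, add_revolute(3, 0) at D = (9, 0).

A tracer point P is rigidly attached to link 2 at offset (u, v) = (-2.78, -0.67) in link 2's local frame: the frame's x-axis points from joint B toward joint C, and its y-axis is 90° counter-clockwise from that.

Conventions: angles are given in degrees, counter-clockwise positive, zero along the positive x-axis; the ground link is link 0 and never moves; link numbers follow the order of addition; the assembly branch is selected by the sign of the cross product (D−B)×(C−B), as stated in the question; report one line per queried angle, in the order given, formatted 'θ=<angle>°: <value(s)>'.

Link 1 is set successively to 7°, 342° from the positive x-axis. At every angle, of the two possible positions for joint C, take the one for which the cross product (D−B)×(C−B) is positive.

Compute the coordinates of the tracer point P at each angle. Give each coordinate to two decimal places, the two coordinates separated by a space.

A=(0,0), D=(9.00,0)
θ=7°: B = A + 3.00·(cos7°, sin7°) = (2.9776, 0.3656)
θ=7°: |BD| = 6.0334
θ=7°: circle(B,5.00) ∩ circle(D,7.00): a=1.0278, h=4.8932
θ=7°:   candidates: C₊=(4.3001,5.1876) cross=29.523; C₋=(3.7070,-4.5809) cross=-29.523
θ=7°:   branch + wants cross > 0 → take C=(4.3001,5.1876) (cross=29.523)
θ=7°: ex = (C−B)/|BC| = (0.2645,0.9644); ey = (-0.9644,0.2645)
θ=7°: P = B + -2.78·ex + -0.67·ey = (2.8885,-2.4926)
θ=342°: B = A + 3.00·(cos342°, sin342°) = (2.8532, -0.9271)
θ=342°: |BD| = 6.2163
θ=342°: circle(B,5.00) ∩ circle(D,7.00): a=1.1778, h=4.8593
θ=342°:   candidates: C₊=(3.2931,4.0536) cross=30.207; C₋=(4.7425,-5.5564) cross=-30.207
θ=342°:   branch + wants cross > 0 → take C=(3.2931,4.0536) (cross=30.207)
θ=342°: ex = (C−B)/|BC| = (0.0880,0.9961); ey = (-0.9961,0.0880)
θ=342°: P = B + -2.78·ex + -0.67·ey = (3.2760,-3.7552)

θ=7°: 2.89 -2.49
θ=342°: 3.28 -3.76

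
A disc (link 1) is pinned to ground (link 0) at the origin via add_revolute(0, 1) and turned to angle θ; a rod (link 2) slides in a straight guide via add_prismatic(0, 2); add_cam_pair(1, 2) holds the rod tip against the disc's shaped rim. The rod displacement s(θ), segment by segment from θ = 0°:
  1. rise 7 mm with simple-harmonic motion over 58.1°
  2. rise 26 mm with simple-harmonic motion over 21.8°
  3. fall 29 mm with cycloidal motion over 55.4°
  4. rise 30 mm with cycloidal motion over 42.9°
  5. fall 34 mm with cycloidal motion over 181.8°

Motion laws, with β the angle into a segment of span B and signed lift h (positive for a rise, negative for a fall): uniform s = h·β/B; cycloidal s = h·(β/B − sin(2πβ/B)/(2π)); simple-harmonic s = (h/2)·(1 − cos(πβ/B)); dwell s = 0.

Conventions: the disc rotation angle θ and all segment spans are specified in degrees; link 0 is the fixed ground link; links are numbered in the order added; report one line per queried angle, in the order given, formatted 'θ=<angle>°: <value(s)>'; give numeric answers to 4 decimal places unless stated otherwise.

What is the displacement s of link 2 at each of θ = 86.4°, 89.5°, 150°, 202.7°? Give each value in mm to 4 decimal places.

segment 1 (0° to 58.1°, simple-harmonic, h = 7) is passed completely: s = 0.0000 + (7) = 7.0000
segment 2 (58.1° to 79.9°, simple-harmonic, h = 26) is passed completely: s = 7.0000 + (26) = 33.0000
θ = 86.4° falls in segment 3 (79.9° to 135.3°, cycloidal, h = -29): β = 86.4 − 79.9 = 6.5°, B = 55.4°; Δs = -29·(0.1173 − sin(2π·0.1173)/(2π)) = -0.2999; s = 33.0000 − 0.2999 = 32.7001
θ = 89.5° falls in segment 3 (79.9° to 135.3°, cycloidal, h = -29): β = 89.5 − 79.9 = 9.6°, B = 55.4°; Δs = -29·(0.1733 − sin(2π·0.1733)/(2π)) = -0.9357; s = 33.0000 − 0.9357 = 32.0643
segment 3 (79.9° to 135.3°, cycloidal, h = -29) is passed completely: s = 33.0000 + (-29) = 4.0000
θ = 150° falls in segment 4 (135.3° to 178.2°, cycloidal, h = 30): β = 150 − 135.3 = 14.7°, B = 42.9°; Δs = 30·(0.3427 − sin(2π·0.3427)/(2π)) = 6.2916; s = 4.0000 + 6.2916 = 10.2916
segment 4 (135.3° to 178.2°, cycloidal, h = 30) is passed completely: s = 4.0000 + (30) = 34.0000
θ = 202.7° falls in segment 5 (178.2° to 360°, cycloidal, h = -34): β = 202.7 − 178.2 = 24.5°, B = 181.8°; Δs = -34·(0.1348 − sin(2π·0.1348)/(2π)) = -0.5282; s = 34.0000 − 0.5282 = 33.4718

θ=86.4°: 32.7001
θ=89.5°: 32.0643
θ=150°: 10.2916
θ=202.7°: 33.4718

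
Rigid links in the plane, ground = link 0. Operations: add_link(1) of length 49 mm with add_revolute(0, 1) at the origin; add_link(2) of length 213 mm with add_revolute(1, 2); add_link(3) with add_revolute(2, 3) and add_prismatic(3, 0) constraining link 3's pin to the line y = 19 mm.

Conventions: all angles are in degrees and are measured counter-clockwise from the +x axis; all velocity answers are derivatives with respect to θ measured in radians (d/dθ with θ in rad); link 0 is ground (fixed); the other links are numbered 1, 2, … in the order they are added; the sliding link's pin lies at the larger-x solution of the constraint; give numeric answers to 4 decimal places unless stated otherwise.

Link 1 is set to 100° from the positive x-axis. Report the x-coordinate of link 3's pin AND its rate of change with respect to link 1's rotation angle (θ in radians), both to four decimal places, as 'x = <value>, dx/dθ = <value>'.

geometry: r = 49 mm, L = 213 mm, e = 19 mm
crank pin P = (r cos θ, r sin θ) = (-8.508761, 48.255580)
h = r sin θ − e = 48.255580 − 19 = 29.255580
x = r cos θ + √(L² − h²) = -8.508761 + 210.981305 = 202.472544
dx/dθ = −r sin θ − h·r cos θ/√(L² − h²) (θ in radians; h = 29.255580) = -47.075718

x = 202.4725, dx/dθ = -47.0757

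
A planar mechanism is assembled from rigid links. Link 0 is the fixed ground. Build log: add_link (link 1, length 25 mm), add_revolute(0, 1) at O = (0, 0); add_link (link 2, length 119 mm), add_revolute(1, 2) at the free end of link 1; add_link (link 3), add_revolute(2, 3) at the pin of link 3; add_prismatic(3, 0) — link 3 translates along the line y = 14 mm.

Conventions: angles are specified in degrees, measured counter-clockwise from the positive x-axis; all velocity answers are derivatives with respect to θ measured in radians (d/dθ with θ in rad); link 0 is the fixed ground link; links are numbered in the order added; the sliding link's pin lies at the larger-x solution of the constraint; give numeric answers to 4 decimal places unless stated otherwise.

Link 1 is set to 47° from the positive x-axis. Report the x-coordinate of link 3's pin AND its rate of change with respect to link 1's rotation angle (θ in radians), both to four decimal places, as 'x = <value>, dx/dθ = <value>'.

geometry: r = 25 mm, L = 119 mm, e = 14 mm
crank pin P = (r cos θ, r sin θ) = (17.049959, 18.283843)
h = r sin θ − e = 18.283843 − 14 = 4.283843
x = r cos θ + √(L² − h²) = 17.049959 + 118.922869 = 135.972828
dx/dθ = −r sin θ − h·r cos θ/√(L² − h²) (θ in radians; h = 4.283843) = -18.898017

x = 135.9728, dx/dθ = -18.8980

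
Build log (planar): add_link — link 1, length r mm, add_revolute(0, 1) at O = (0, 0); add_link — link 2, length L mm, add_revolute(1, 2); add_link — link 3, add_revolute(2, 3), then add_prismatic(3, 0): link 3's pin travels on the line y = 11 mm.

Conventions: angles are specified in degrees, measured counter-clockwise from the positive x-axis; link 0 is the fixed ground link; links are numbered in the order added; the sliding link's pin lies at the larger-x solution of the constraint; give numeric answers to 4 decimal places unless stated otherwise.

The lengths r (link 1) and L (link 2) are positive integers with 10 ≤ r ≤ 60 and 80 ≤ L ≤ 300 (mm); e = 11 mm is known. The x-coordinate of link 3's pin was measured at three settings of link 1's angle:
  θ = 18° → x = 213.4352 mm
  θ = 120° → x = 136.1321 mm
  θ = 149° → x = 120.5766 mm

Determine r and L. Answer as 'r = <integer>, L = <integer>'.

constraint per measurement: (x − r cos θ)² + (r sin θ − e)² = L²
subtracting the θ₁ and θ₂ equations cancels the r² and L² terms:
r = (x₁² − x₂²) / (2[(x₁cos θ₁ + e sin θ₁) − (x₂cos θ₂ + e sin θ₂)]) = 51.0000 → r = 51
L² = (x₁ − r cos θ₁)² + (r sin θ₁ − e)² = 27224.9959 → L = 165.0000 → L = 165
check at θ₃=149°: x = 120.5766 (printed 120.5766) ✓

r = 51, L = 165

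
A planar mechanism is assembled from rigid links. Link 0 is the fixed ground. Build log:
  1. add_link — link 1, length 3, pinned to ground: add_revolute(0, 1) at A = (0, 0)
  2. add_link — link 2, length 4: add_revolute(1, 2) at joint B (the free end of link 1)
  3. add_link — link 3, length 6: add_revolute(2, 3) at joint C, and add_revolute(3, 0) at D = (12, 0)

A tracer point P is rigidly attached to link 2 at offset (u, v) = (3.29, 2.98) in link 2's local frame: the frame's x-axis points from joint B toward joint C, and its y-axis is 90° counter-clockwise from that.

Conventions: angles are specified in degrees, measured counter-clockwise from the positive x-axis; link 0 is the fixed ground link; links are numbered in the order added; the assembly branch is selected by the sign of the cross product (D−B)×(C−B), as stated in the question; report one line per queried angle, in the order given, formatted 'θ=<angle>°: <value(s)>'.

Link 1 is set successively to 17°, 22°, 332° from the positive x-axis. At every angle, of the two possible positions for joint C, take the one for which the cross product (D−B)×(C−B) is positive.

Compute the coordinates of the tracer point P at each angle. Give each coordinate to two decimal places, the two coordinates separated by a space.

A=(0,0), D=(12.00,0)
θ=17°: B = A + 3.00·(cos17°, sin17°) = (2.8689, 0.8771)
θ=17°: |BD| = 9.1731
θ=17°: circle(B,4.00) ∩ circle(D,6.00): a=3.4964, h=1.9430
θ=17°:   candidates: C₊=(6.5351,2.4768) cross=17.823; C₋=(6.1635,-1.3913) cross=-17.823
θ=17°:   branch + wants cross > 0 → take C=(6.5351,2.4768) (cross=17.823)
θ=17°: ex = (C−B)/|BC| = (0.9165,0.3999); ey = (-0.3999,0.9165)
θ=17°: P = B + 3.29·ex + 2.98·ey = (4.6925,4.9242)
θ=22°: B = A + 3.00·(cos22°, sin22°) = (2.7816, 1.1238)
θ=22°: |BD| = 9.2867
θ=22°: circle(B,4.00) ∩ circle(D,6.00): a=3.5665, h=1.8110
θ=22°:   candidates: C₊=(6.5410,2.4899) cross=16.818; C₋=(6.1027,-1.1055) cross=-16.818
θ=22°:   branch + wants cross > 0 → take C=(6.5410,2.4899) (cross=16.818)
θ=22°: ex = (C−B)/|BC| = (0.9399,0.3415); ey = (-0.3415,0.9399)
θ=22°: P = B + 3.29·ex + 2.98·ey = (4.8560,5.0483)
θ=332°: B = A + 3.00·(cos332°, sin332°) = (2.6488, -1.4084)
θ=332°: |BD| = 9.4566
θ=332°: circle(B,4.00) ∩ circle(D,6.00): a=3.6709, h=1.5890
θ=332°:   candidates: C₊=(6.0421,0.7096) cross=15.026; C₋=(6.5154,-2.4330) cross=-15.026
θ=332°:   branch + wants cross > 0 → take C=(6.0421,0.7096) (cross=15.026)
θ=332°: ex = (C−B)/|BC| = (0.8483,0.5295); ey = (-0.5295,0.8483)
θ=332°: P = B + 3.29·ex + 2.98·ey = (3.8619,2.8616)

θ=17°: 4.69 4.92
θ=22°: 4.86 5.05
θ=332°: 3.86 2.86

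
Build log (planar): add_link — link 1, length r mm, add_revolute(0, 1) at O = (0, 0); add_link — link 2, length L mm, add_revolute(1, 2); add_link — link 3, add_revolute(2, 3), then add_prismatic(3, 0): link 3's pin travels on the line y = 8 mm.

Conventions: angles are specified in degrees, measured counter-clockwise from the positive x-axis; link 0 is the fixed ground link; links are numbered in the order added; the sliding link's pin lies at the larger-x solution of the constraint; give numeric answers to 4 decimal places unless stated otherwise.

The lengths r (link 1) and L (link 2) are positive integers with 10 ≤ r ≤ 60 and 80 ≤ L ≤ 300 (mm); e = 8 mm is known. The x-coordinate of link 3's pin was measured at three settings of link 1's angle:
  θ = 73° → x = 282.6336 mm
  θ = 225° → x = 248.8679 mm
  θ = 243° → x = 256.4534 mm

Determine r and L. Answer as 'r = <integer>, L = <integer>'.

constraint per measurement: (x − r cos θ)² + (r sin θ − e)² = L²
subtracting the θ₁ and θ₂ equations cancels the r² and L² terms:
r = (x₁² − x₂²) / (2[(x₁cos θ₁ + e sin θ₁) − (x₂cos θ₂ + e sin θ₂)]) = 32.9999 → r = 33
L² = (x₁ − r cos θ₁)² + (r sin θ₁ − e)² = 75075.9745 → L = 274.0000 → L = 274
check at θ₃=243°: x = 256.4534 (printed 256.4534) ✓

r = 33, L = 274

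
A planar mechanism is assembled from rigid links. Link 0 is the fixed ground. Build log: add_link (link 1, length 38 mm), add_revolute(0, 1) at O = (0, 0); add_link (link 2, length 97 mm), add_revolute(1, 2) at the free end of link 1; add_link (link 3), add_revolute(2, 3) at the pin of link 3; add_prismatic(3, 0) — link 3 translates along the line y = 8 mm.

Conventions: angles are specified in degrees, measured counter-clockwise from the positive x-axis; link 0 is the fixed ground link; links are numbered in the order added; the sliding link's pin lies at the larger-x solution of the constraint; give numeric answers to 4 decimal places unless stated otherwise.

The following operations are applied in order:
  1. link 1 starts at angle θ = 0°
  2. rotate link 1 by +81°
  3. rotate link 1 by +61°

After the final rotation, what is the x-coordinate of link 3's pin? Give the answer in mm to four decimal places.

geometry: r = 38 mm, L = 97 mm, e = 8 mm; θ starts at 0°
rotate link 1 by +81°: θ ← 0° +81° = 81°
rotate link 1 by +61°: θ ← 81° +61° = 142°
crank pin P = (r cos θ, r sin θ) = (-29.944409, 23.395136)
h = r sin θ − e = 23.395136 − 8 = 15.395136
x = r cos θ + √(L² − h²) = -29.944409 + 95.770506 = 65.826097

65.8261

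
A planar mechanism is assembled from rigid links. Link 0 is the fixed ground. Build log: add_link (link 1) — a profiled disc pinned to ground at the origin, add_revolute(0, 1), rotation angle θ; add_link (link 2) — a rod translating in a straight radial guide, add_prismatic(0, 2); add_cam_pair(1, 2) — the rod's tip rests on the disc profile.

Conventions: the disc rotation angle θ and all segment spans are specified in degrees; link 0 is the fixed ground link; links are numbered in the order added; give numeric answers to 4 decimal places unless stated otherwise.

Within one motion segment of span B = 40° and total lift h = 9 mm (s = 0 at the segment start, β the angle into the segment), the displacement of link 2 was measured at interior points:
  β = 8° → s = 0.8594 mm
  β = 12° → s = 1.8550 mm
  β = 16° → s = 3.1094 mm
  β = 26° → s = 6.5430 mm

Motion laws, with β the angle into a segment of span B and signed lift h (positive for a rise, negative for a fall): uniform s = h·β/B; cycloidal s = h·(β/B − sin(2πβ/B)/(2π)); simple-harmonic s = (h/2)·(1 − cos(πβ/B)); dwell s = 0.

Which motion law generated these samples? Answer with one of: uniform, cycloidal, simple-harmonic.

candidates at β/B = r: uniform s = h·r (linear in β); cycloidal s = h·(r − sin(2πr)/(2π)); simple-harmonic s = (h/2)(1 − cos(πr))
β=8°: printed 0.8594 | uniform 1.8000, cycloidal 0.4377, simple-harmonic 0.8594
β=12°: printed 1.8550 | uniform 2.7000, cycloidal 1.3377, simple-harmonic 1.8550
β=16°: printed 3.1094 | uniform 3.6000, cycloidal 2.7581, simple-harmonic 3.1094
β=26°: printed 6.5430 | uniform 5.8500, cycloidal 7.0088, simple-harmonic 6.5430
only one law matches every sample → simple-harmonic

simple-harmonic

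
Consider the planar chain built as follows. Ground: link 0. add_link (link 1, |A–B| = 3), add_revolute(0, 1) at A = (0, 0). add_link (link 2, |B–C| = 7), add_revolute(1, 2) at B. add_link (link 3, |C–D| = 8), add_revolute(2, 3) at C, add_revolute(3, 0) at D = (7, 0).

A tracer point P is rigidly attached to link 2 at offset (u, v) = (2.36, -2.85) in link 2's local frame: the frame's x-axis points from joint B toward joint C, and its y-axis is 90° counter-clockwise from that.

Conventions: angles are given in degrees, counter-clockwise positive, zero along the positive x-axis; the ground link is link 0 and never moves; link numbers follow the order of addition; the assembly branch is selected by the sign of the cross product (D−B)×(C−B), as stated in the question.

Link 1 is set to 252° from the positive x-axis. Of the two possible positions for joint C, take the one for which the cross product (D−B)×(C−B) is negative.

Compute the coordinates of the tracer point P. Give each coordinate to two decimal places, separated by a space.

A=(0,0), D=(7.00,0)
B = A + 3.00·(cos252°, sin252°) = (-0.9271, -2.8532)
|BD| = 8.4249
circle(B,7.00) ∩ circle(D,8.00): a=3.3222, h=6.1614
  candidates: C₊=(0.1122,4.0692) cross=51.909; C₋=(4.2855,-7.5254) cross=-51.909
  branch - wants cross < 0 → take C=(4.2855,-7.5254) (cross=-51.909)
ex = (C−B)/|BC| = (0.7446,-0.6675); ey = (0.6675,0.7446)
P = B + 2.36·ex + -2.85·ey = (-1.0719,-6.5506)

-1.07 -6.55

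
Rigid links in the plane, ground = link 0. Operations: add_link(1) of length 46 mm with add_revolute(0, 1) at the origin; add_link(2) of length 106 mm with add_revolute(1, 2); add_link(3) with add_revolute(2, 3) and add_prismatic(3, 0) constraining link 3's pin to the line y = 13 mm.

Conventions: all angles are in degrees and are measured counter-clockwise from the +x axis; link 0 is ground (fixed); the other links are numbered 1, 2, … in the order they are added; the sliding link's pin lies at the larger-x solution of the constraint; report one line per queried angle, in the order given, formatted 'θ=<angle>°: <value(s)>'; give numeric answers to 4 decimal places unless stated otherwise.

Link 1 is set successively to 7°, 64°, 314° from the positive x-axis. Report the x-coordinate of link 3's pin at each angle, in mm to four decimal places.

geometry: r = 46 mm, L = 106 mm, e = 13 mm
θ=7°: crank pin P = (r cos θ, r sin θ) = (45.657123, 5.605990)
θ=7°: h = r sin θ − e = 5.605990 − 13 = -7.394010
θ=7°: x = r cos θ + √(L² − h²) = 45.657123 + 105.741802 = 151.398925
θ=64°: crank pin P = (r cos θ, r sin θ) = (20.165073, 41.344526)
θ=64°: h = r sin θ − e = 41.344526 − 13 = 28.344526
θ=64°: x = r cos θ + √(L² − h²) = 20.165073 + 102.140040 = 122.305113
θ=314°: crank pin P = (r cos θ, r sin θ) = (31.954285, -33.089631)
θ=314°: h = r sin θ − e = -33.089631 − 13 = -46.089631
θ=314°: x = r cos θ + √(L² − h²) = 31.954285 + 95.455466 = 127.409751

θ=7°: 151.3989
θ=64°: 122.3051
θ=314°: 127.4098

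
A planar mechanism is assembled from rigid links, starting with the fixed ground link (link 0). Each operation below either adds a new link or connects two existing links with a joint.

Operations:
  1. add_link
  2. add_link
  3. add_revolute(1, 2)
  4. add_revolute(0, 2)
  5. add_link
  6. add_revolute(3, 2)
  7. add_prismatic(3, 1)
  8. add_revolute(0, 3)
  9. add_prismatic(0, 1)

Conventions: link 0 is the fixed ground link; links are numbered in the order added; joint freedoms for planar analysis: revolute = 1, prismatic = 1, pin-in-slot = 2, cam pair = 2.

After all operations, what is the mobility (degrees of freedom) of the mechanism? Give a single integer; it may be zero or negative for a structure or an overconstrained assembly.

link 0 = ground. State L|J1|J2 = 1|0|0
+link1  2|0|0
+link2  3|0|0
R(1,2) f=1→J1  3|1|0
R(0,2) f=1→J1  3|2|0
+link3  4|2|0
R(3,2) f=1→J1  4|3|0
P(3,1) f=1→J1  4|4|0
R(0,3) f=1→J1  4|5|0
P(0,1) f=1→J1  4|6|0
M = 3(4−1)−2·6−0 = 9−12−0 = -3

M = -3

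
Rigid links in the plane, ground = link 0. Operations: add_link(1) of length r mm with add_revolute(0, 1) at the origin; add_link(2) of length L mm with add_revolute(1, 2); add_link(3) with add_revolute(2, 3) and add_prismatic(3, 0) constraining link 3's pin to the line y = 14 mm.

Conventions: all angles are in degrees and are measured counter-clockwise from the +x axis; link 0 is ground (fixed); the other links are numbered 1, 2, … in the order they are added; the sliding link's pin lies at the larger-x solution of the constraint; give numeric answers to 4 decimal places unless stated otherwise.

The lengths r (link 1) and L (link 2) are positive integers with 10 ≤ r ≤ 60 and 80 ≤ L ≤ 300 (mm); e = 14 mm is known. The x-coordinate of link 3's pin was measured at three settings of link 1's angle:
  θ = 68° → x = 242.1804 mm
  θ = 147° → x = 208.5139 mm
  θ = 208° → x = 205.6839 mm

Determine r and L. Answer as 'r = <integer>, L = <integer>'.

constraint per measurement: (x − r cos θ)² + (r sin θ − e)² = L²
subtracting the θ₁ and θ₂ equations cancels the r² and L² terms:
r = (x₁² − x₂²) / (2[(x₁cos θ₁ + e sin θ₁) − (x₂cos θ₂ + e sin θ₂)]) = 27.9999 → r = 28
L² = (x₁ − r cos θ₁)² + (r sin θ₁ − e)² = 53823.9810 → L = 232.0000 → L = 232
check at θ₃=208°: x = 205.6839 (printed 205.6839) ✓

r = 28, L = 232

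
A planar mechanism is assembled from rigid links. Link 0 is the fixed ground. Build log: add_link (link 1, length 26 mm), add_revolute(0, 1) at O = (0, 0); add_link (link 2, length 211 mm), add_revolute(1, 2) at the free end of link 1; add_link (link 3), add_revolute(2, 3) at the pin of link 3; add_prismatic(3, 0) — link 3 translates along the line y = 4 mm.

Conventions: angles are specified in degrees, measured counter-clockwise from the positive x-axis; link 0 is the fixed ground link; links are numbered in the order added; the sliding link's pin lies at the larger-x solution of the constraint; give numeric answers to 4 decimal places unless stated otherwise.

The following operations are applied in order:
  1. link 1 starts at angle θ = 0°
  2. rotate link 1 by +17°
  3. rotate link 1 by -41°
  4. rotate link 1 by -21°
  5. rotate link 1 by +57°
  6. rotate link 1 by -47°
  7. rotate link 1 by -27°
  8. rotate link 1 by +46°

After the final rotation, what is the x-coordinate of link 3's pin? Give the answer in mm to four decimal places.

geometry: r = 26 mm, L = 211 mm, e = 4 mm; θ starts at 0°
rotate link 1 by +17°: θ ← 0° +17° = 17°
rotate link 1 by -41°: θ ← 17° -41° = -24°
rotate link 1 by -21°: θ ← -24° -21° = -45°
rotate link 1 by +57°: θ ← -45° +57° = 12°
rotate link 1 by -47°: θ ← 12° -47° = -35°
rotate link 1 by -27°: θ ← -35° -27° = -62°
rotate link 1 by +46°: θ ← -62° +46° = -16°
crank pin P = (r cos θ, r sin θ) = (24.992804, -7.166571)
h = r sin θ − e = -7.166571 − 4 = -11.166571
x = r cos θ + √(L² − h²) = 24.992804 + 210.704313 = 235.697117

235.6971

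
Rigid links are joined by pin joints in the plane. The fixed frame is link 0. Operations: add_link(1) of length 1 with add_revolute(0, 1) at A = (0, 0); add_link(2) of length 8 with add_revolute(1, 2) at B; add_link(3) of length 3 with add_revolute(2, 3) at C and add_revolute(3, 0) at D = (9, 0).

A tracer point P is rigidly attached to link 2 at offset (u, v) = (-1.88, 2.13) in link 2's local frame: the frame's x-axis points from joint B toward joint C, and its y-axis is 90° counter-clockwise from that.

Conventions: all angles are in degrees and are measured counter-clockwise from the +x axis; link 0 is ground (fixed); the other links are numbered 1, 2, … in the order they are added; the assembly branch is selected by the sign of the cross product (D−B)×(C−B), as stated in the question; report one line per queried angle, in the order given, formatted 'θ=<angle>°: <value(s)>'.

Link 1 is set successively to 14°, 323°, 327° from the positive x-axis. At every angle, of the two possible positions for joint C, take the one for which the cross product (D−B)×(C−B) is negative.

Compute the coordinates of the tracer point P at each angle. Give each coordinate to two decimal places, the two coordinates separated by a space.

A=(0,0), D=(9.00,0)
θ=14°: B = A + 1.00·(cos14°, sin14°) = (0.9703, 0.2419)
θ=14°: |BD| = 8.0333
θ=14°: circle(B,8.00) ∩ circle(D,3.00): a=7.4399, h=2.9407
θ=14°:   candidates: C₊=(8.4954,2.9573) cross=23.624; C₋=(8.3183,-2.9215) cross=-23.624
θ=14°:   branch - wants cross < 0 → take C=(8.3183,-2.9215) (cross=-23.624)
θ=14°: ex = (C−B)/|BC| = (0.9185,-0.3954); ey = (0.3954,0.9185)
θ=14°: P = B + -1.88·ex + 2.13·ey = (0.0858,2.9417)
θ=323°: B = A + 1.00·(cos323°, sin323°) = (0.7986, -0.6018)
θ=323°: |BD| = 8.2234
θ=323°: circle(B,8.00) ∩ circle(D,3.00): a=7.4558, h=2.9001
θ=323°:   candidates: C₊=(8.0222,2.8362) cross=23.849; C₋=(8.4467,-2.9485) cross=-23.849
θ=323°:   branch - wants cross < 0 → take C=(8.4467,-2.9485) (cross=-23.849)
θ=323°: ex = (C−B)/|BC| = (0.9560,-0.2933); ey = (0.2933,0.9560)
θ=323°: P = B + -1.88·ex + 2.13·ey = (-0.3738,1.9860)
θ=327°: B = A + 1.00·(cos327°, sin327°) = (0.8387, -0.5446)
θ=327°: |BD| = 8.1795
θ=327°: circle(B,8.00) ∩ circle(D,3.00): a=7.4518, h=2.9104
θ=327°:   candidates: C₊=(8.0802,2.8555) cross=23.806; C₋=(8.4677,-2.9524) cross=-23.806
θ=327°:   branch - wants cross < 0 → take C=(8.4677,-2.9524) (cross=-23.806)
θ=327°: ex = (C−B)/|BC| = (0.9536,-0.3010); ey = (0.3010,0.9536)
θ=327°: P = B + -1.88·ex + 2.13·ey = (-0.3131,2.0524)

θ=14°: 0.09 2.94
θ=323°: -0.37 1.99
θ=327°: -0.31 2.05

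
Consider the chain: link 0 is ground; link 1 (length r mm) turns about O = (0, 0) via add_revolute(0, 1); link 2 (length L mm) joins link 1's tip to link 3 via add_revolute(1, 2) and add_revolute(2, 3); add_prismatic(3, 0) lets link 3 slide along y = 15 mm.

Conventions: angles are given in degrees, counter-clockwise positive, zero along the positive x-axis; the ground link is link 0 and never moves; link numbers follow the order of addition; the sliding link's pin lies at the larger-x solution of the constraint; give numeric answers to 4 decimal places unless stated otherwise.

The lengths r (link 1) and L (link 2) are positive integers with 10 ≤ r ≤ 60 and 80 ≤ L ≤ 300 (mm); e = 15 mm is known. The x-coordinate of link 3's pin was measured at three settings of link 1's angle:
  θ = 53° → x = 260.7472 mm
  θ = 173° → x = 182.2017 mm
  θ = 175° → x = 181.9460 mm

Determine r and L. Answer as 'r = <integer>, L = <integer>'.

constraint per measurement: (x − r cos θ)² + (r sin θ − e)² = L²
subtracting the θ₁ and θ₂ equations cancels the r² and L² terms:
r = (x₁² − x₂²) / (2[(x₁cos θ₁ + e sin θ₁) − (x₂cos θ₂ + e sin θ₂)]) = 50.0000 → r = 50
L² = (x₁ − r cos θ₁)² + (r sin θ₁ − e)² = 53823.9908 → L = 232.0000 → L = 232
check at θ₃=175°: x = 181.9460 (printed 181.9460) ✓

r = 50, L = 232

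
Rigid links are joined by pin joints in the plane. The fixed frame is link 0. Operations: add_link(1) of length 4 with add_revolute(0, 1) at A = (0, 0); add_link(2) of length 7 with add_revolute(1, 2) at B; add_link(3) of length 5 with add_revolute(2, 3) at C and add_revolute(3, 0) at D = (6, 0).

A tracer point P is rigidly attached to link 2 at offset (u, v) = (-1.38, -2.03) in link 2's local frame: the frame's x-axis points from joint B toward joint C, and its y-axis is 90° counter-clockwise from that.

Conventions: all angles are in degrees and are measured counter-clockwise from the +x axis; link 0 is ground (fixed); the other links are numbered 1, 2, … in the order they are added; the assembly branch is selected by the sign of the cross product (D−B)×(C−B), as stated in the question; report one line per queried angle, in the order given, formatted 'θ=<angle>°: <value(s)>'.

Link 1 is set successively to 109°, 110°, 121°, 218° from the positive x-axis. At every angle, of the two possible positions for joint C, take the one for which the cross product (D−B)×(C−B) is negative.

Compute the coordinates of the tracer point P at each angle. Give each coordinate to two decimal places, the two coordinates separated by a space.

A=(0,0), D=(6.00,0)
θ=109°: B = A + 4.00·(cos109°, sin109°) = (-1.3023, 3.7821)
θ=109°: |BD| = 8.2236
θ=109°: circle(B,7.00) ∩ circle(D,5.00): a=5.5710, h=4.2384
θ=109°:   candidates: C₊=(5.5939,4.9835) cross=34.855; C₋=(1.6953,-2.5436) cross=-34.855
θ=109°:   branch - wants cross < 0 → take C=(1.6953,-2.5436) (cross=-34.855)
θ=109°: ex = (C−B)/|BC| = (0.4282,-0.9037); ey = (0.9037,0.4282)
θ=109°: P = B + -1.38·ex + -2.03·ey = (-3.7277,4.1598)
θ=110°: B = A + 4.00·(cos110°, sin110°) = (-1.3681, 3.7588)
θ=110°: |BD| = 8.2715
θ=110°: circle(B,7.00) ∩ circle(D,5.00): a=5.5865, h=4.2179
θ=110°:   candidates: C₊=(5.5250,4.9774) cross=34.889; C₋=(1.6915,-2.5372) cross=-34.889
θ=110°:   branch - wants cross < 0 → take C=(1.6915,-2.5372) (cross=-34.889)
θ=110°: ex = (C−B)/|BC| = (0.4371,-0.8994); ey = (0.8994,0.4371)
θ=110°: P = B + -1.38·ex + -2.03·ey = (-3.7971,4.1127)
θ=121°: B = A + 4.00·(cos121°, sin121°) = (-2.0602, 3.4287)
θ=121°: |BD| = 8.7591
θ=121°: circle(B,7.00) ∩ circle(D,5.00): a=5.7496, h=3.9928
θ=121°:   candidates: C₊=(4.7936,4.8523) cross=34.974; C₋=(1.6677,-2.4961) cross=-34.974
θ=121°:   branch - wants cross < 0 → take C=(1.6677,-2.4961) (cross=-34.974)
θ=121°: ex = (C−B)/|BC| = (0.5325,-0.8464); ey = (0.8464,0.5325)
θ=121°: P = B + -1.38·ex + -2.03·ey = (-4.5133,3.5156)
θ=218°: B = A + 4.00·(cos218°, sin218°) = (-3.1520, -2.4626)
θ=218°: |BD| = 9.4776
θ=218°: circle(B,7.00) ∩ circle(D,5.00): a=6.0049, h=3.5973
θ=218°:   candidates: C₊=(1.7119,2.5714) cross=34.094; C₋=(3.5814,-4.3761) cross=-34.094
θ=218°:   branch - wants cross < 0 → take C=(3.5814,-4.3761) (cross=-34.094)
θ=218°: ex = (C−B)/|BC| = (0.9619,-0.2733); ey = (0.2733,0.9619)
θ=218°: P = B + -1.38·ex + -2.03·ey = (-5.0344,-4.0381)

θ=109°: -3.73 4.16
θ=110°: -3.80 4.11
θ=121°: -4.51 3.52
θ=218°: -5.03 -4.04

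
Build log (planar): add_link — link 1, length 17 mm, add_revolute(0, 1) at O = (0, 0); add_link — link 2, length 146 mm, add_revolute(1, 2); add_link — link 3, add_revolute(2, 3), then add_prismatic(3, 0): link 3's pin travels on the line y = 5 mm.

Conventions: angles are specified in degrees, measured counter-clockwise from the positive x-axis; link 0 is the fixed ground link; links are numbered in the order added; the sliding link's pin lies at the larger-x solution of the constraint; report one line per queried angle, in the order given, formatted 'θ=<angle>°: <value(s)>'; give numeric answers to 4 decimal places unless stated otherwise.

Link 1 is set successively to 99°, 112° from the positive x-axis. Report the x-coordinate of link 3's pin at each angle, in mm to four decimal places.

geometry: r = 17 mm, L = 146 mm, e = 5 mm
θ=99°: crank pin P = (r cos θ, r sin θ) = (-2.659386, 16.790702)
θ=99°: h = r sin θ − e = 16.790702 − 5 = 11.790702
θ=99°: x = r cos θ + √(L² − h²) = -2.659386 + 145.523123 = 142.863737
θ=112°: crank pin P = (r cos θ, r sin θ) = (-6.368312, 15.762126)
θ=112°: h = r sin θ − e = 15.762126 − 5 = 10.762126
θ=112°: x = r cos θ + √(L² − h²) = -6.368312 + 145.602804 = 139.234492

θ=99°: 142.8637
θ=112°: 139.2345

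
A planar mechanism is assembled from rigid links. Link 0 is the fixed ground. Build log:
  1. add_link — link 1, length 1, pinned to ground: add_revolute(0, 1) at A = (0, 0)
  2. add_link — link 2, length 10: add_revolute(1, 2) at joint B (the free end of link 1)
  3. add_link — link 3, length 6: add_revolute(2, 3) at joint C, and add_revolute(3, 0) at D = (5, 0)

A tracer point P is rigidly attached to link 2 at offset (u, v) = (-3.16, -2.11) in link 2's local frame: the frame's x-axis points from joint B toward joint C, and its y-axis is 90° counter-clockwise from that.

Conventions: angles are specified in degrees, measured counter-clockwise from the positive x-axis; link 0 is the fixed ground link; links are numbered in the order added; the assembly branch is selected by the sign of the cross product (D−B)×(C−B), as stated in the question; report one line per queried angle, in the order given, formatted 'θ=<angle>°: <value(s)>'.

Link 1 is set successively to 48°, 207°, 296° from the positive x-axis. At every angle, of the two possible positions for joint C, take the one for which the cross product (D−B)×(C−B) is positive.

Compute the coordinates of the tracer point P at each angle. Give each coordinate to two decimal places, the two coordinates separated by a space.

A=(0,0), D=(5.00,0)
θ=48°: B = A + 1.00·(cos48°, sin48°) = (0.6691, 0.7431)
θ=48°: |BD| = 4.3942
θ=48°: circle(B,10.00) ∩ circle(D,6.00): a=9.4795, h=3.1843
θ=48°:   candidates: C₊=(10.5506,2.2784) cross=13.992; C₋=(9.4735,-3.9985) cross=-13.992
θ=48°:   branch + wants cross > 0 → take C=(10.5506,2.2784) (cross=13.992)
θ=48°: ex = (C−B)/|BC| = (0.9881,0.1535); ey = (-0.1535,0.9881)
θ=48°: P = B + -3.16·ex + -2.11·ey = (-2.1295,-1.8270)
θ=207°: B = A + 1.00·(cos207°, sin207°) = (-0.8910, -0.4540)
θ=207°: |BD| = 5.9085
θ=207°: circle(B,10.00) ∩ circle(D,6.00): a=8.3702, h=5.4717
θ=207°:   candidates: C₊=(7.0340,5.6447) cross=32.330; C₋=(7.8749,-5.2664) cross=-32.330
θ=207°:   branch + wants cross > 0 → take C=(7.0340,5.6447) (cross=32.330)
θ=207°: ex = (C−B)/|BC| = (0.7925,0.6099); ey = (-0.6099,0.7925)
θ=207°: P = B + -3.16·ex + -2.11·ey = (-2.1085,-4.0534)
θ=296°: B = A + 1.00·(cos296°, sin296°) = (0.4384, -0.8988)
θ=296°: |BD| = 4.6493
θ=296°: circle(B,10.00) ∩ circle(D,6.00): a=9.2074, h=3.9018
θ=296°:   candidates: C₊=(8.7178,4.7094) cross=18.141; C₋=(10.2264,-2.9471) cross=-18.141
θ=296°:   branch + wants cross > 0 → take C=(8.7178,4.7094) (cross=18.141)
θ=296°: ex = (C−B)/|BC| = (0.8279,0.5608); ey = (-0.5608,0.8279)
θ=296°: P = B + -3.16·ex + -2.11·ey = (-0.9946,-4.4179)

θ=48°: -2.13 -1.83
θ=207°: -2.11 -4.05
θ=296°: -0.99 -4.42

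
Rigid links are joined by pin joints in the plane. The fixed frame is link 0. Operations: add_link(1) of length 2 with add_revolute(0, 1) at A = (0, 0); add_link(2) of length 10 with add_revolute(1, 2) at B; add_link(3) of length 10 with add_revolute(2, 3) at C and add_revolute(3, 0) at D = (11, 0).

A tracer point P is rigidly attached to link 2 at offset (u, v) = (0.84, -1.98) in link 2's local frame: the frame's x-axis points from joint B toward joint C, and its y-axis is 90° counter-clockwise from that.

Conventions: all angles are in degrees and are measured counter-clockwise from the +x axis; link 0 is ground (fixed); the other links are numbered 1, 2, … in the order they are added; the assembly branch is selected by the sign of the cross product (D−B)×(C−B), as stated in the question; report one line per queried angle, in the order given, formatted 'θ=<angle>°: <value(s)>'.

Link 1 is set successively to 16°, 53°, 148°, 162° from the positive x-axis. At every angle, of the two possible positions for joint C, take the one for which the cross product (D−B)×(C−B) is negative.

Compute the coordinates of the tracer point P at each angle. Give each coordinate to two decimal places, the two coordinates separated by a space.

A=(0,0), D=(11.00,0)
θ=16°: B = A + 2.00·(cos16°, sin16°) = (1.9225, 0.5513)
θ=16°: |BD| = 9.0942
θ=16°: circle(B,10.00) ∩ circle(D,10.00): a=4.5471, h=8.9064
θ=16°:   candidates: C₊=(7.0012,9.1657) cross=80.997; C₋=(5.9214,-8.6144) cross=-80.997
θ=16°:   branch - wants cross < 0 → take C=(5.9214,-8.6144) (cross=-80.997)
θ=16°: ex = (C−B)/|BC| = (0.3999,-0.9166); ey = (0.9166,0.3999)
θ=16°: P = B + 0.84·ex + -1.98·ey = (0.4436,-1.0104)
θ=53°: B = A + 2.00·(cos53°, sin53°) = (1.2036, 1.5973)
θ=53°: |BD| = 9.9257
θ=53°: circle(B,10.00) ∩ circle(D,10.00): a=4.9629, h=8.6816
θ=53°:   candidates: C₊=(7.4989,9.3671) cross=86.171; C₋=(4.7048,-7.7698) cross=-86.171
θ=53°:   branch - wants cross < 0 → take C=(4.7048,-7.7698) (cross=-86.171)
θ=53°: ex = (C−B)/|BC| = (0.3501,-0.9367); ey = (0.9367,0.3501)
θ=53°: P = B + 0.84·ex + -1.98·ey = (-0.3570,0.1172)
θ=148°: B = A + 2.00·(cos148°, sin148°) = (-1.6961, 1.0598)
θ=148°: |BD| = 12.7403
θ=148°: circle(B,10.00) ∩ circle(D,10.00): a=6.3701, h=7.7085
θ=148°:   candidates: C₊=(5.2932,8.2117) cross=98.209; C₋=(4.0107,-7.1519) cross=-98.209
θ=148°:   branch - wants cross < 0 → take C=(4.0107,-7.1519) (cross=-98.209)
θ=148°: ex = (C−B)/|BC| = (0.5707,-0.8212); ey = (0.8212,0.5707)
θ=148°: P = B + 0.84·ex + -1.98·ey = (-2.8426,-0.7599)
θ=162°: B = A + 2.00·(cos162°, sin162°) = (-1.9021, 0.6180)
θ=162°: |BD| = 12.9169
θ=162°: circle(B,10.00) ∩ circle(D,10.00): a=6.4585, h=7.6347
θ=162°:   candidates: C₊=(4.9142,7.9350) cross=98.616; C₋=(4.1836,-7.3169) cross=-98.616
θ=162°:   branch - wants cross < 0 → take C=(4.1836,-7.3169) (cross=-98.616)
θ=162°: ex = (C−B)/|BC| = (0.6086,-0.7935); ey = (0.7935,0.6086)
θ=162°: P = B + 0.84·ex + -1.98·ey = (-2.9620,-1.2535)

θ=16°: 0.44 -1.01
θ=53°: -0.36 0.12
θ=148°: -2.84 -0.76
θ=162°: -2.96 -1.25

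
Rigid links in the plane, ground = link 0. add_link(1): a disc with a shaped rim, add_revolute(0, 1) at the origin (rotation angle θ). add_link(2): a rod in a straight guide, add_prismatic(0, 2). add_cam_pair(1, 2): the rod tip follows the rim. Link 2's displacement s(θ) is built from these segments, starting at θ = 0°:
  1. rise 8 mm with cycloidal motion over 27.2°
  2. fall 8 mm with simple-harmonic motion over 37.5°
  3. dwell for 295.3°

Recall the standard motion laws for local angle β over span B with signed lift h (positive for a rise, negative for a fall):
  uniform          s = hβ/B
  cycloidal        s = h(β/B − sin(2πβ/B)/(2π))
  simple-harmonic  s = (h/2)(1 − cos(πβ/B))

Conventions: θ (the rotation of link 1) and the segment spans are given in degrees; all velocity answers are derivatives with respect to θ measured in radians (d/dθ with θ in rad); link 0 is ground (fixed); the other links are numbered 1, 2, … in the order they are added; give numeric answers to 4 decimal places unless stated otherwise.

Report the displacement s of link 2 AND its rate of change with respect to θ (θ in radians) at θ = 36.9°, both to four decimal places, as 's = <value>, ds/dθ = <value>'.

segment 1 (0° to 27.2°, cycloidal, h = 8) is passed completely: s = 0.0000 + (8) = 8.0000
θ = 36.9° falls in segment 2 (27.2° to 64.7°, simple-harmonic, h = -8): β = 36.9 − 27.2 = 9.7°, B = 37.5°; Δs = -8/2·(1 − cos(π·0.2587)) = -1.2496; s = 8.0000 − 1.2496 = 6.7504
velocity in seg [27.2°–64.7°] (simple-harmonic), θ in radians: β = 9.7° = 0.1693 rad, B = 37.5° = 0.6545 rad; ds/dθ = (πh/(2B)) sin(πβ/B) = (π·(-8)/(2·0.6545)) sin(π·0.2587) = -13.941020 mm/rad

s = 6.7504, ds/dθ = -13.9410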